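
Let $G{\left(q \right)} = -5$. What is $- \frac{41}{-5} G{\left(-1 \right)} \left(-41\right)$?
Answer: $1681$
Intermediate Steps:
$- \frac{41}{-5} G{\left(-1 \right)} \left(-41\right) = - \frac{41}{-5} \left(-5\right) \left(-41\right) = \left(-41\right) \left(- \frac{1}{5}\right) \left(-5\right) \left(-41\right) = \frac{41}{5} \left(-5\right) \left(-41\right) = \left(-41\right) \left(-41\right) = 1681$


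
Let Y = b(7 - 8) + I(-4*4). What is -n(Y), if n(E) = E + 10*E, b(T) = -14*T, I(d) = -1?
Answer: -143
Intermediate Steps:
Y = 13 (Y = -14*(7 - 8) - 1 = -14*(-1) - 1 = 14 - 1 = 13)
n(E) = 11*E
-n(Y) = -11*13 = -1*143 = -143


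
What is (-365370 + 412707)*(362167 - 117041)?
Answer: 11603529462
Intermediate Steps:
(-365370 + 412707)*(362167 - 117041) = 47337*245126 = 11603529462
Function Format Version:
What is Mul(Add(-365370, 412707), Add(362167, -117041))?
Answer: 11603529462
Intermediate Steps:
Mul(Add(-365370, 412707), Add(362167, -117041)) = Mul(47337, 245126) = 11603529462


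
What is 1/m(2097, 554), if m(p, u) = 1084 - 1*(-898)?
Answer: 1/1982 ≈ 0.00050454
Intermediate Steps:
m(p, u) = 1982 (m(p, u) = 1084 + 898 = 1982)
1/m(2097, 554) = 1/1982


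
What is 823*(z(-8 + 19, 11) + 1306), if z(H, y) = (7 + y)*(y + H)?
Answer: 1400746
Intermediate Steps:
z(H, y) = (7 + y)*(H + y)
823*(z(-8 + 19, 11) + 1306) = 823*((11² + 7*(-8 + 19) + 7*11 + (-8 + 19)*11) + 1306) = 823*((121 + 7*11 + 77 + 11*11) + 1306) = 823*((121 + 77 + 77 + 121) + 1306) = 823*(396 + 1306) = 823*1702 = 1400746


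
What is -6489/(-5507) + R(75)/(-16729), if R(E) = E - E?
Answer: 6489/5507 ≈ 1.1783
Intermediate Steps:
R(E) = 0
-6489/(-5507) + R(75)/(-16729) = -6489/(-5507) + 0/(-16729) = -6489*(-1/5507) + 0*(-1/16729) = 6489/5507 + 0 = 6489/5507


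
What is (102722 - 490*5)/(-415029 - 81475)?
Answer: -12534/62063 ≈ -0.20196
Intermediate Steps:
(102722 - 490*5)/(-415029 - 81475) = (102722 - 2450)/(-496504) = 100272*(-1/496504) = -12534/62063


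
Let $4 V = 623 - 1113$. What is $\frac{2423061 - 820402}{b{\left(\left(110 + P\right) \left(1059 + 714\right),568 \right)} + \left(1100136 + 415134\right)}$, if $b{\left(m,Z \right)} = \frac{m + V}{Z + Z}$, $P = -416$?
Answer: $\frac{3641241248}{3441608119} \approx 1.058$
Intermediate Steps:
$V = - \frac{245}{2}$ ($V = \frac{623 - 1113}{4} = \frac{1}{4} \left(-490\right) = - \frac{245}{2} \approx -122.5$)
$b{\left(m,Z \right)} = \frac{- \frac{245}{2} + m}{2 Z}$ ($b{\left(m,Z \right)} = \frac{m - \frac{245}{2}}{Z + Z} = \frac{- \frac{245}{2} + m}{2 Z}$)
$\frac{2423061 - 820402}{b{\left(\left(110 + P\right) \left(1059 + 714\right),568 \right)} + \left(1100136 + 415134\right)} = \frac{2423061 - 820402}{\frac{-245 + 2 \left(110 - 416\right) \left(1059 + 714\right)}{4 \cdot 568} + \left(1100136 + 415134\right)} = \frac{1602659}{\frac{1}{4} \cdot \frac{1}{568} \left(-245 + 2 \left(\left(-306\right) 1773\right)\right) + 1515270} = \frac{1602659}{\frac{1}{4} \cdot \frac{1}{568} \left(-245 + 2 \left(-542538\right)\right) + 1515270} = \frac{1602659}{\frac{1}{4} \cdot \frac{1}{568} \left(-245 - 1085076\right) + 1515270} = \frac{1602659}{\frac{1}{4} \cdot \frac{1}{568} \left(-1085321\right) + 1515270} = \frac{1602659}{- \frac{1085321}{2272} + 1515270} = \frac{1602659}{\frac{3441608119}{2272}} = 1602659 \cdot \frac{2272}{3441608119} = \frac{3641241248}{3441608119}$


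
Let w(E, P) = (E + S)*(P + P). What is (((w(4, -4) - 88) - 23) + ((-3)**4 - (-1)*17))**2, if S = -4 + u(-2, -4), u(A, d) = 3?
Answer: 1369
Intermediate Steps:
S = -1 (S = -4 + 3 = -1)
w(E, P) = 2*P*(-1 + E) (w(E, P) = (E - 1)*(P + P) = (-1 + E)*(2*P) = 2*P*(-1 + E))
(((w(4, -4) - 88) - 23) + ((-3)**4 - (-1)*17))**2 = (((2*(-4)*(-1 + 4) - 88) - 23) + ((-3)**4 - (-1)*17))**2 = (((2*(-4)*3 - 88) - 23) + (81 - 1*(-17)))**2 = (((-24 - 88) - 23) + (81 + 17))**2 = ((-112 - 23) + 98)**2 = (-135 + 98)**2 = (-37)**2 = 1369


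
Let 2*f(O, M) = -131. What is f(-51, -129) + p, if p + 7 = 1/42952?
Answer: -3114019/42952 ≈ -72.500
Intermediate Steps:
f(O, M) = -131/2 (f(O, M) = (½)*(-131) = -131/2)
p = -300663/42952 (p = -7 + 1/42952 = -300663/42952 ≈ -7.0000)
f(-51, -129) + p = -131/2 - 300663/42952 = -3114019/42952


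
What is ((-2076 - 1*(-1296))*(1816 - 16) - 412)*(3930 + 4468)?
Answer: -11794251976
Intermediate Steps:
((-2076 - 1*(-1296))*(1816 - 16) - 412)*(3930 + 4468) = ((-2076 + 1296)*1800 - 412)*8398 = (-780*1800 - 412)*8398 = (-1404000 - 412)*8398 = -1404412*8398 = -11794251976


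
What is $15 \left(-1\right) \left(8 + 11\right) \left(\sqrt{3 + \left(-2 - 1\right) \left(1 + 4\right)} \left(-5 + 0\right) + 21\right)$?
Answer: $-5985 + 2850 i \sqrt{3} \approx -5985.0 + 4936.3 i$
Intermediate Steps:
$15 \left(-1\right) \left(8 + 11\right) \left(\sqrt{3 + \left(-2 - 1\right) \left(1 + 4\right)} \left(-5 + 0\right) + 21\right) = - 15 \cdot 19 \left(\sqrt{3 - 15} \left(-5\right) + 21\right) = - 15 \cdot 19 \left(\sqrt{-12} \left(-5\right) + 21\right) = - 15 \cdot 19 \left(2 i \sqrt{3} \left(-5\right) + 21\right) = - 15 \cdot 19 \left(- 10 i \sqrt{3} + 21\right) = - 15 \cdot 19 \left(21 - 10 i \sqrt{3}\right) = - 15 \left(399 - 190 i \sqrt{3}\right) = -5985 + 2850 i \sqrt{3}$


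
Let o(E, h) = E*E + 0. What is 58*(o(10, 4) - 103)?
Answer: -174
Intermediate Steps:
o(E, h) = E² (o(E, h) = E² + 0 = E²)
58*(o(10, 4) - 103) = 58*(10² - 103) = 58*(100 - 103) = 58*(-3) = -174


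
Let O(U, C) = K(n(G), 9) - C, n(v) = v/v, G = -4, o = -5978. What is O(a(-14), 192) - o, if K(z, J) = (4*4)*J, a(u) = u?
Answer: 5930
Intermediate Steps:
n(v) = 1
K(z, J) = 16*J
O(U, C) = 144 - C (O(U, C) = 16*9 - C = 144 - C)
O(a(-14), 192) - o = (144 - 1*192) - 1*(-5978) = (144 - 192) + 5978 = -48 + 5978 = 5930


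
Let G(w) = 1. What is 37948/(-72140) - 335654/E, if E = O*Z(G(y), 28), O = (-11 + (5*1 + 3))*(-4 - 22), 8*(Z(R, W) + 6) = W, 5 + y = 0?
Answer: 242066797/140673 ≈ 1720.8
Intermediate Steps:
y = -5 (y = -5 + 0 = -5)
Z(R, W) = -6 + W/8
O = 78 (O = (-11 + (5 + 3))*(-26) = (-11 + 8)*(-26) = -3*(-26) = 78)
E = -195 (E = 78*(-6 + (1/8)*28) = 78*(-6 + 7/2) = 78*(-5/2) = -195)
37948/(-72140) - 335654/E = 37948/(-72140) - 335654/(-195) = 37948*(-1/72140) - 335654*(-1/195) = -9487/18035 + 335654/195 = 242066797/140673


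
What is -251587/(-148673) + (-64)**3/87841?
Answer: -2410583035/1865654999 ≈ -1.2921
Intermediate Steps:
-251587/(-148673) + (-64)**3/87841 = -251587*(-1/148673) - 262144*1/87841 = 35941/21239 - 262144/87841 = -2410583035/1865654999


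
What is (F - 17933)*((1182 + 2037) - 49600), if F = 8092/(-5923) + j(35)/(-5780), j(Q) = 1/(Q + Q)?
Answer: 1993396780413617263/2396445800 ≈ 8.3181e+8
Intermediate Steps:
j(Q) = 1/(2*Q)
F = -3274029123/2396445800 (F = 8092/(-5923) + ((1/2)/35)/(-5780) = 8092*(-1/5923) + ((1/2)*(1/35))*(-1/5780) = -8092/5923 + (1/70)*(-1/5780) = -8092/5923 - 1/404600 = -3274029123/2396445800 ≈ -1.3662)
(F - 17933)*((1182 + 2037) - 49600) = (-3274029123/2396445800 - 17933)*((1182 + 2037) - 49600) = -42978736560523*(3219 - 49600)/2396445800 = -42978736560523/2396445800*(-46381) = 1993396780413617263/2396445800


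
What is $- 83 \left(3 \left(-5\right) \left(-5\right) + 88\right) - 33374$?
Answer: $-46903$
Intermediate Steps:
$- 83 \left(3 \left(-5\right) \left(-5\right) + 88\right) - 33374 = - 83 \left(\left(-15\right) \left(-5\right) + 88\right) - 33374 = - 83 \left(75 + 88\right) - 33374 = \left(-83\right) 163 - 33374 = -13529 - 33374 = -46903$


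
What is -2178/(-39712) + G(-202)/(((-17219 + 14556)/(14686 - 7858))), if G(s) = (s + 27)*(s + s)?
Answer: -9585274597593/52876528 ≈ -1.8128e+5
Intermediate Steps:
G(s) = 2*s*(27 + s) (G(s) = (27 + s)*(2*s) = 2*s*(27 + s))
-2178/(-39712) + G(-202)/(((-17219 + 14556)/(14686 - 7858))) = -2178/(-39712) + (2*(-202)*(27 - 202))/(((-17219 + 14556)/(14686 - 7858))) = -2178*(-1/39712) + (2*(-202)*(-175))/((-2663/6828)) = 1089/19856 + 70700/((-2663*1/6828)) = 1089/19856 + 70700/(-2663/6828) = 1089/19856 + 70700*(-6828/2663) = 1089/19856 - 482739600/2663 = -9585274597593/52876528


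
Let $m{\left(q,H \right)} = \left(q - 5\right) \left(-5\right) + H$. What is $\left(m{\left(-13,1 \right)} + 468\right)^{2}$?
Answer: $312481$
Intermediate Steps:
$m{\left(q,H \right)} = 25 + H - 5 q$ ($m{\left(q,H \right)} = \left(-5 + q\right) \left(-5\right) + H = \left(25 - 5 q\right) + H = 25 + H - 5 q$)
$\left(m{\left(-13,1 \right)} + 468\right)^{2} = \left(\left(25 + 1 - -65\right) + 468\right)^{2} = \left(\left(25 + 1 + 65\right) + 468\right)^{2} = \left(91 + 468\right)^{2} = 559^{2} = 312481$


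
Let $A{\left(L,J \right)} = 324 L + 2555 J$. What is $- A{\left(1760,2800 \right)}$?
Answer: $-7724240$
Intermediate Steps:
$- A{\left(1760,2800 \right)} = - (324 \cdot 1760 + 2555 \cdot 2800) = - (570240 + 7154000) = \left(-1\right) 7724240 = -7724240$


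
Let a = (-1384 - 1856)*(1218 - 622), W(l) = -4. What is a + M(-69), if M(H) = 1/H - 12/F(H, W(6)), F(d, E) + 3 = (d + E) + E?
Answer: -2664835013/1380 ≈ -1.9310e+6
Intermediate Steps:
F(d, E) = -3 + d + 2*E (F(d, E) = -3 + ((d + E) + E) = -3 + ((E + d) + E) = -3 + (d + 2*E) = -3 + d + 2*E)
a = -1931040 (a = -3240*596 = -1931040)
M(H) = 1/H - 12/(-11 + H) (M(H) = 1/H - 12/(-3 + H + 2*(-4)) = 1/H - 12/(-3 + H - 8) = 1/H - 12/(-11 + H))
a + M(-69) = -1931040 + 11*(-1 - 1*(-69))/(-69*(-11 - 69)) = -1931040 + 11*(-1/69)*(-1 + 69)/(-80) = -1931040 + 11*(-1/69)*(-1/80)*68 = -1931040 + 187/1380 = -2664835013/1380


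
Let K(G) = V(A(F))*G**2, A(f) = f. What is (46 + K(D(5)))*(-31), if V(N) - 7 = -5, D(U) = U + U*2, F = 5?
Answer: -15376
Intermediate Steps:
D(U) = 3*U (D(U) = U + 2*U = 3*U)
V(N) = 2 (V(N) = 7 - 5 = 2)
K(G) = 2*G**2
(46 + K(D(5)))*(-31) = (46 + 2*(3*5)**2)*(-31) = (46 + 2*15**2)*(-31) = (46 + 2*225)*(-31) = (46 + 450)*(-31) = 496*(-31) = -15376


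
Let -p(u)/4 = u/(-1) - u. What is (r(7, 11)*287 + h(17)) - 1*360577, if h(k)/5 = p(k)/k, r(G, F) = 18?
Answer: -355371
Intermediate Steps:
p(u) = 8*u (p(u) = -4*(u/(-1) - u) = -4*(u*(-1) - u) = -4*(-u - u) = -(-8)*u = 8*u)
h(k) = 40 (h(k) = 5*((8*k)/k) = 5*8 = 40)
(r(7, 11)*287 + h(17)) - 1*360577 = (18*287 + 40) - 1*360577 = (5166 + 40) - 360577 = 5206 - 360577 = -355371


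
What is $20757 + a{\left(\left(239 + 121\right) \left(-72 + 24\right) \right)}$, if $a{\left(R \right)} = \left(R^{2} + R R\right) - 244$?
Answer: $597217313$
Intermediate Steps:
$a{\left(R \right)} = -244 + 2 R^{2}$ ($a{\left(R \right)} = \left(R^{2} + R^{2}\right) - 244 = 2 R^{2} - 244 = -244 + 2 R^{2}$)
$20757 + a{\left(\left(239 + 121\right) \left(-72 + 24\right) \right)} = 20757 - \left(244 - 2 \left(\left(239 + 121\right) \left(-72 + 24\right)\right)^{2}\right) = 20757 - \left(244 - 2 \left(360 \left(-48\right)\right)^{2}\right) = 20757 - \left(244 - 2 \left(-17280\right)^{2}\right) = 20757 + \left(-244 + 2 \cdot 298598400\right) = 20757 + \left(-244 + 597196800\right) = 20757 + 597196556 = 597217313$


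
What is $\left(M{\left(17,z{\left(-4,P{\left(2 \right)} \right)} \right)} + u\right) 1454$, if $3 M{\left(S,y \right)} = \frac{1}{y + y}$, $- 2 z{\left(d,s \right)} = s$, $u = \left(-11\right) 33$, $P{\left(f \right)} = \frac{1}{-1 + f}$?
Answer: $- \frac{1584860}{3} \approx -5.2829 \cdot 10^{5}$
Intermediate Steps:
$u = -363$
$z{\left(d,s \right)} = - \frac{s}{2}$
$M{\left(S,y \right)} = \frac{1}{6 y}$ ($M{\left(S,y \right)} = \frac{1}{3 \left(y + y\right)} = \frac{1}{3 \cdot 2 y} = \frac{\frac{1}{2} \frac{1}{y}}{3} = \frac{1}{6 y}$)
$\left(M{\left(17,z{\left(-4,P{\left(2 \right)} \right)} \right)} + u\right) 1454 = \left(\frac{1}{6 \left(- \frac{1}{2 \left(-1 + 2\right)}\right)} - 363\right) 1454 = \left(\frac{1}{6 \left(- \frac{1}{2 \cdot 1}\right)} - 363\right) 1454 = \left(\frac{1}{6 \left(\left(- \frac{1}{2}\right) 1\right)} - 363\right) 1454 = \left(\frac{1}{6 \left(- \frac{1}{2}\right)} - 363\right) 1454 = \left(\frac{1}{6} \left(-2\right) - 363\right) 1454 = \left(- \frac{1}{3} - 363\right) 1454 = \left(- \frac{1090}{3}\right) 1454 = - \frac{1584860}{3}$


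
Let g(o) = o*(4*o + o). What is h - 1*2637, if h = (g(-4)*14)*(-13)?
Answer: -17197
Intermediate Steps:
g(o) = 5*o² (g(o) = o*(5*o) = 5*o²)
h = -14560 (h = ((5*(-4)²)*14)*(-13) = ((5*16)*14)*(-13) = (80*14)*(-13) = 1120*(-13) = -14560)
h - 1*2637 = -14560 - 1*2637 = -14560 - 2637 = -17197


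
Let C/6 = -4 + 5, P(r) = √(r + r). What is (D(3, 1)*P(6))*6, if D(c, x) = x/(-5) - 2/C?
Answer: -32*√3/5 ≈ -11.085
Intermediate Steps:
P(r) = √2*√r (P(r) = √(2*r) = √2*√r)
C = 6 (C = 6*(-4 + 5) = 6*1 = 6)
D(c, x) = -⅓ - x/5 (D(c, x) = x/(-5) - 2/6 = x*(-⅕) - 2*⅙ = -x/5 - ⅓ = -⅓ - x/5)
(D(3, 1)*P(6))*6 = ((-⅓ - ⅕*1)*(√2*√6))*6 = ((-⅓ - ⅕)*(2*√3))*6 = -16*√3/15*6 = -32*√3/5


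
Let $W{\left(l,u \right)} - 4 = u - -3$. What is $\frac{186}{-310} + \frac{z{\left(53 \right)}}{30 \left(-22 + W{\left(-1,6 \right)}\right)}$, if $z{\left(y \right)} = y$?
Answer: $- \frac{43}{54} \approx -0.7963$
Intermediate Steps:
$W{\left(l,u \right)} = 7 + u$ ($W{\left(l,u \right)} = 4 + \left(u - -3\right) = 4 + \left(u + 3\right) = 4 + \left(3 + u\right) = 7 + u$)
$\frac{186}{-310} + \frac{z{\left(53 \right)}}{30 \left(-22 + W{\left(-1,6 \right)}\right)} = \frac{186}{-310} + \frac{53}{30 \left(-22 + \left(7 + 6\right)\right)} = 186 \left(- \frac{1}{310}\right) + \frac{53}{30 \left(-22 + 13\right)} = - \frac{3}{5} + \frac{53}{30 \left(-9\right)} = - \frac{3}{5} + \frac{53}{-270} = - \frac{3}{5} + 53 \left(- \frac{1}{270}\right) = - \frac{3}{5} - \frac{53}{270} = - \frac{43}{54}$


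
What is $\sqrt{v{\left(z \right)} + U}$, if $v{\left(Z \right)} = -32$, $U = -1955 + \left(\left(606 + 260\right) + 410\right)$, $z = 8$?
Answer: $3 i \sqrt{79} \approx 26.665 i$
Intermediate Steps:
$U = -679$ ($U = -1955 + \left(866 + 410\right) = -1955 + 1276 = -679$)
$\sqrt{v{\left(z \right)} + U} = \sqrt{-32 - 679} = \sqrt{-711} = 3 i \sqrt{79}$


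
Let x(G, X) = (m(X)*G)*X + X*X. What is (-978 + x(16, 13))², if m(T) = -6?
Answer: 4231249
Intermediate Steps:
x(G, X) = X² - 6*G*X (x(G, X) = (-6*G)*X + X*X = -6*G*X + X² = X² - 6*G*X)
(-978 + x(16, 13))² = (-978 + 13*(13 - 6*16))² = (-978 + 13*(13 - 96))² = (-978 + 13*(-83))² = (-978 - 1079)² = (-2057)² = 4231249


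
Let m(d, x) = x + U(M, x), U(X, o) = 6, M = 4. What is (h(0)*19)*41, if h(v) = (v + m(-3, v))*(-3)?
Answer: -14022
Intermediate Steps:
m(d, x) = 6 + x (m(d, x) = x + 6 = 6 + x)
h(v) = -18 - 6*v (h(v) = (v + (6 + v))*(-3) = (6 + 2*v)*(-3) = -18 - 6*v)
(h(0)*19)*41 = ((-18 - 6*0)*19)*41 = ((-18 + 0)*19)*41 = -18*19*41 = -342*41 = -14022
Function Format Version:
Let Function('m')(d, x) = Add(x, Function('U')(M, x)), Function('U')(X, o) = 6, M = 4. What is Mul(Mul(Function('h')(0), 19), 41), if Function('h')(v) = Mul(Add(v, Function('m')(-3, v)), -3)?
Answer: -14022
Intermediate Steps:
Function('m')(d, x) = Add(6, x) (Function('m')(d, x) = Add(x, 6) = Add(6, x))
Function('h')(v) = Add(-18, Mul(-6, v)) (Function('h')(v) = Mul(Add(v, Add(6, v)), -3) = Mul(Add(6, Mul(2, v)), -3) = Add(-18, Mul(-6, v)))
Mul(Mul(Function('h')(0), 19), 41) = Mul(Mul(Add(-18, Mul(-6, 0)), 19), 41) = Mul(Mul(Add(-18, 0), 19), 41) = Mul(Mul(-18, 19), 41) = Mul(-342, 41) = -14022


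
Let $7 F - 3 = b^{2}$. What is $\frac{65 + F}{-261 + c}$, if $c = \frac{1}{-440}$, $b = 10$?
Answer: $- \frac{245520}{803887} \approx -0.30542$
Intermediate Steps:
$c = - \frac{1}{440} \approx -0.0022727$
$F = \frac{103}{7}$ ($F = \frac{3}{7} + \frac{10^{2}}{7} = \frac{3}{7} + \frac{1}{7} \cdot 100 = \frac{3}{7} + \frac{100}{7} = \frac{103}{7} \approx 14.714$)
$\frac{65 + F}{-261 + c} = \frac{65 + \frac{103}{7}}{-261 - \frac{1}{440}} = \frac{558}{7 \left(- \frac{114841}{440}\right)} = \frac{558}{7} \left(- \frac{440}{114841}\right) = - \frac{245520}{803887}$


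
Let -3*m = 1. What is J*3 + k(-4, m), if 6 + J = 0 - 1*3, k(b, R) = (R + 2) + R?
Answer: -77/3 ≈ -25.667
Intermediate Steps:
m = -⅓ (m = -⅓*1 = -⅓ ≈ -0.33333)
k(b, R) = 2 + 2*R (k(b, R) = (2 + R) + R = 2 + 2*R)
J = -9 (J = -6 + (0 - 1*3) = -6 + (0 - 3) = -6 - 3 = -9)
J*3 + k(-4, m) = -9*3 + (2 + 2*(-⅓)) = -27 + (2 - ⅔) = -27 + 4/3 = -77/3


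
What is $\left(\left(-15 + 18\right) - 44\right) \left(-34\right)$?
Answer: $1394$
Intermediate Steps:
$\left(\left(-15 + 18\right) - 44\right) \left(-34\right) = \left(3 - 44\right) \left(-34\right) = \left(-41\right) \left(-34\right) = 1394$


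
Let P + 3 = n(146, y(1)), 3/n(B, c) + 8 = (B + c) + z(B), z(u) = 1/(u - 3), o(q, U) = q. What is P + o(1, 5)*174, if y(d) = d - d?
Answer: 3375114/19735 ≈ 171.02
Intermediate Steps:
z(u) = 1/(-3 + u)
y(d) = 0
n(B, c) = 3/(-8 + B + c + 1/(-3 + B)) (n(B, c) = 3/(-8 + ((B + c) + 1/(-3 + B))) = 3/(-8 + (B + c + 1/(-3 + B))) = 3/(-8 + B + c + 1/(-3 + B)))
P = -58776/19735 (P = -3 + 3*(-3 + 146)/(1 + (-3 + 146)*(-8 + 146 + 0)) = -3 + 3*143/(1 + 143*138) = -3 + 3*143/(1 + 19734) = -3 + 3*143/19735 = -3 + 3*(1/19735)*143 = -3 + 429/19735 = -58776/19735 ≈ -2.9783)
P + o(1, 5)*174 = -58776/19735 + 1*174 = -58776/19735 + 174 = 3375114/19735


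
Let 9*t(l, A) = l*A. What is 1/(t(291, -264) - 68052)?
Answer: -1/76588 ≈ -1.3057e-5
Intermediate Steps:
t(l, A) = A*l/9 (t(l, A) = (l*A)/9 = (A*l)/9 = A*l/9)
1/(t(291, -264) - 68052) = 1/((1/9)*(-264)*291 - 68052) = 1/(-8536 - 68052) = 1/(-76588) = -1/76588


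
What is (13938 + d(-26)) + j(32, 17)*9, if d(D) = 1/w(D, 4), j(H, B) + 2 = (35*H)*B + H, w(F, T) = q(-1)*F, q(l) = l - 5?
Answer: 28948609/156 ≈ 1.8557e+5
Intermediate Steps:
q(l) = -5 + l
w(F, T) = -6*F (w(F, T) = (-5 - 1)*F = -6*F)
j(H, B) = -2 + H + 35*B*H (j(H, B) = -2 + ((35*H)*B + H) = -2 + (35*B*H + H) = -2 + (H + 35*B*H) = -2 + H + 35*B*H)
d(D) = -1/(6*D) (d(D) = 1/(-6*D) = -1/(6*D))
(13938 + d(-26)) + j(32, 17)*9 = (13938 - ⅙/(-26)) + (-2 + 32 + 35*17*32)*9 = (13938 - ⅙*(-1/26)) + (-2 + 32 + 19040)*9 = (13938 + 1/156) + 19070*9 = 2174329/156 + 171630 = 28948609/156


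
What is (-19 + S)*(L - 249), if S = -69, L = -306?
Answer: 48840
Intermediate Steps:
(-19 + S)*(L - 249) = (-19 - 69)*(-306 - 249) = -88*(-555) = 48840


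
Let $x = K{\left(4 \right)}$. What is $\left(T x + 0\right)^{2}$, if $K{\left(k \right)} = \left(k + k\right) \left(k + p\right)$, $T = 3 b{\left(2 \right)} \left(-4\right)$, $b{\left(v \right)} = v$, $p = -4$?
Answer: $0$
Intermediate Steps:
$T = -24$ ($T = 3 \cdot 2 \left(-4\right) = 6 \left(-4\right) = -24$)
$K{\left(k \right)} = 2 k \left(-4 + k\right)$ ($K{\left(k \right)} = \left(k + k\right) \left(k - 4\right) = 2 k \left(-4 + k\right)$)
$x = 0$ ($x = 2 \cdot 4 \left(-4 + 4\right) = 2 \cdot 4 \cdot 0 = 0$)
$\left(T x + 0\right)^{2} = \left(\left(-24\right) 0 + 0\right)^{2} = \left(0 + 0\right)^{2} = 0^{2} = 0$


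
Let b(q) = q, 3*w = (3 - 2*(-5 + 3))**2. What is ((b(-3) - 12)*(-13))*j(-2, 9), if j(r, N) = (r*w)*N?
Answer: -57330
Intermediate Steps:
w = 49/3 (w = (3 - 2*(-5 + 3))**2/3 = (3 - 2*(-2))**2/3 = (3 + 4)**2/3 = (1/3)*7**2 = (1/3)*49 = 49/3 ≈ 16.333)
j(r, N) = 49*N*r/3 (j(r, N) = (r*(49/3))*N = (49*r/3)*N = 49*N*r/3)
((b(-3) - 12)*(-13))*j(-2, 9) = ((-3 - 12)*(-13))*((49/3)*9*(-2)) = -15*(-13)*(-294) = 195*(-294) = -57330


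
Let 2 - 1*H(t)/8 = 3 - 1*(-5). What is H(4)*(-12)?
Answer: 576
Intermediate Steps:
H(t) = -48 (H(t) = 16 - 8*(3 - 1*(-5)) = 16 - 8*(3 + 5) = 16 - 8*8 = 16 - 64 = -48)
H(4)*(-12) = -48*(-12) = 576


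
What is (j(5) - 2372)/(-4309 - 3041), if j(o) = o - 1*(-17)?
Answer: 47/147 ≈ 0.31973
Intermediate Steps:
j(o) = 17 + o (j(o) = o + 17 = 17 + o)
(j(5) - 2372)/(-4309 - 3041) = ((17 + 5) - 2372)/(-4309 - 3041) = (22 - 2372)/(-7350) = -2350*(-1/7350) = 47/147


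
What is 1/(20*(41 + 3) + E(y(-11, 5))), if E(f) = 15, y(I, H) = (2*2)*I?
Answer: 1/895 ≈ 0.0011173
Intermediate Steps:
y(I, H) = 4*I
1/(20*(41 + 3) + E(y(-11, 5))) = 1/(20*(41 + 3) + 15) = 1/(20*44 + 15) = 1/(880 + 15) = 1/895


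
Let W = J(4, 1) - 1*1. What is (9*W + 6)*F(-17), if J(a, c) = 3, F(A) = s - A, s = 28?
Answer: 1080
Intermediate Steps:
F(A) = 28 - A
W = 2 (W = 3 - 1*1 = 3 - 1 = 2)
(9*W + 6)*F(-17) = (9*2 + 6)*(28 - 1*(-17)) = (18 + 6)*(28 + 17) = 24*45 = 1080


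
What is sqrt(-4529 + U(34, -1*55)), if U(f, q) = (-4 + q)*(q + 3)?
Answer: I*sqrt(1461) ≈ 38.223*I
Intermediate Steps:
U(f, q) = (-4 + q)*(3 + q)
sqrt(-4529 + U(34, -1*55)) = sqrt(-4529 + (-12 + (-1*55)**2 - (-1)*55)) = sqrt(-4529 + (-12 + (-55)**2 - 1*(-55))) = sqrt(-4529 + (-12 + 3025 + 55)) = sqrt(-4529 + 3068) = sqrt(-1461) = I*sqrt(1461)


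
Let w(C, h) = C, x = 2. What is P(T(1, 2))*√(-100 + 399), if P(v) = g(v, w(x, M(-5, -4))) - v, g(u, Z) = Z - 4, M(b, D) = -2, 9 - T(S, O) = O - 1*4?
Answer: -13*√299 ≈ -224.79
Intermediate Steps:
T(S, O) = 13 - O (T(S, O) = 9 - (O - 1*4) = 9 - (O - 4) = 9 - (-4 + O) = 9 + (4 - O) = 13 - O)
g(u, Z) = -4 + Z
P(v) = -2 - v (P(v) = (-4 + 2) - v = -2 - v)
P(T(1, 2))*√(-100 + 399) = (-2 - (13 - 1*2))*√(-100 + 399) = (-2 - (13 - 2))*√299 = (-2 - 1*11)*√299 = (-2 - 11)*√299 = -13*√299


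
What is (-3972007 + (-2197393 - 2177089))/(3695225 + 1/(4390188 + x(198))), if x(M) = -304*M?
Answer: -36140263984044/16000309469101 ≈ -2.2587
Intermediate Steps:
(-3972007 + (-2197393 - 2177089))/(3695225 + 1/(4390188 + x(198))) = (-3972007 + (-2197393 - 2177089))/(3695225 + 1/(4390188 - 304*198)) = (-3972007 - 4374482)/(3695225 + 1/(4390188 - 60192)) = -8346489/(3695225 + 1/4329996) = -8346489/16000309469101/4329996 = -8346489*4329996/16000309469101 = -36140263984044/16000309469101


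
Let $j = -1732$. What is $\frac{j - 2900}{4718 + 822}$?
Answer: $- \frac{1158}{1385} \approx -0.8361$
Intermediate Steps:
$\frac{j - 2900}{4718 + 822} = \frac{-1732 - 2900}{4718 + 822} = - \frac{4632}{5540} = \left(-4632\right) \frac{1}{5540} = - \frac{1158}{1385}$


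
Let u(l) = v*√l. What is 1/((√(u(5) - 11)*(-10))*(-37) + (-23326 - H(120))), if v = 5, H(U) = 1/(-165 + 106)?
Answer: -1/(1376233/59 - 370*√(-11 + 5*√5)) ≈ -4.3161e-5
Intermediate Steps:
H(U) = -1/59 (H(U) = 1/(-59) = -1/59)
u(l) = 5*√l
1/((√(u(5) - 11)*(-10))*(-37) + (-23326 - H(120))) = 1/((√(5*√5 - 11)*(-10))*(-37) + (-23326 - 1*(-1/59))) = 1/((√(-11 + 5*√5)*(-10))*(-37) + (-23326 + 1/59)) = 1/(-10*√(-11 + 5*√5)*(-37) - 1376233/59) = 1/(370*√(-11 + 5*√5) - 1376233/59) = 1/(-1376233/59 + 370*√(-11 + 5*√5))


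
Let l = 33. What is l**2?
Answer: 1089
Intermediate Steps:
l**2 = 33**2 = 1089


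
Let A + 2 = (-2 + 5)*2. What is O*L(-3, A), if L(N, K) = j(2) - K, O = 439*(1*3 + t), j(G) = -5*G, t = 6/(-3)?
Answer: -6146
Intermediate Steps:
t = -2 (t = 6*(-⅓) = -2)
A = 4 (A = -2 + (-2 + 5)*2 = -2 + 3*2 = -2 + 6 = 4)
O = 439 (O = 439*(1*3 - 2) = 439*(3 - 2) = 439*1 = 439)
L(N, K) = -10 - K (L(N, K) = -5*2 - K = -10 - K)
O*L(-3, A) = 439*(-10 - 1*4) = 439*(-10 - 4) = 439*(-14) = -6146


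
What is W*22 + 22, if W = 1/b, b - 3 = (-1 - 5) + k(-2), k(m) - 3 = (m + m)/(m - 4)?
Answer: 55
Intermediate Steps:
k(m) = 3 + 2*m/(-4 + m) (k(m) = 3 + (m + m)/(m - 4) = 3 + (2*m)/(-4 + m) = 3 + 2*m/(-4 + m))
b = ⅔ (b = 3 + ((-1 - 5) + (-12 + 5*(-2))/(-4 - 2)) = 3 + (-6 + (-12 - 10)/(-6)) = 3 + (-6 - ⅙*(-22)) = 3 + (-6 + 11/3) = 3 - 7/3 = ⅔ ≈ 0.66667)
W = 3/2 (W = 1/(⅔) = 3/2 ≈ 1.5000)
W*22 + 22 = (3/2)*22 + 22 = 33 + 22 = 55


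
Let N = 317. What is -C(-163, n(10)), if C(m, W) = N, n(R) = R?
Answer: -317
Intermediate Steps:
C(m, W) = 317
-C(-163, n(10)) = -1*317 = -317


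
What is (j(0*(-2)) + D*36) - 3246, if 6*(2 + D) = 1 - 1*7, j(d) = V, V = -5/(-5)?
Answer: -3353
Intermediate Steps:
V = 1 (V = -5*(-⅕) = 1)
j(d) = 1
D = -3 (D = -2 + (1 - 1*7)/6 = -2 + (1 - 7)/6 = -2 + (⅙)*(-6) = -2 - 1 = -3)
(j(0*(-2)) + D*36) - 3246 = (1 - 3*36) - 3246 = (1 - 108) - 3246 = -107 - 3246 = -3353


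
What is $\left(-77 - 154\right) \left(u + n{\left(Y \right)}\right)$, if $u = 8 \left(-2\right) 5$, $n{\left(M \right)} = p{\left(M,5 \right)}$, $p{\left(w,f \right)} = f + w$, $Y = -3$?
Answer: $18018$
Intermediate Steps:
$n{\left(M \right)} = 5 + M$
$u = -80$ ($u = \left(-16\right) 5 = -80$)
$\left(-77 - 154\right) \left(u + n{\left(Y \right)}\right) = \left(-77 - 154\right) \left(-80 + \left(5 - 3\right)\right) = - 231 \left(-80 + 2\right) = \left(-231\right) \left(-78\right) = 18018$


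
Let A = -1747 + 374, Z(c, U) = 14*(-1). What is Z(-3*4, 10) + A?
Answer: -1387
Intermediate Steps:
Z(c, U) = -14
A = -1373
Z(-3*4, 10) + A = -14 - 1373 = -1387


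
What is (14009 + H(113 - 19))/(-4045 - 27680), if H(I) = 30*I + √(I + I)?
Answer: -16829/31725 - 2*√47/31725 ≈ -0.53090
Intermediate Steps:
H(I) = 30*I + √2*√I (H(I) = 30*I + √(2*I) = 30*I + √2*√I)
(14009 + H(113 - 19))/(-4045 - 27680) = (14009 + (30*(113 - 19) + √2*√(113 - 19)))/(-4045 - 27680) = (14009 + (30*94 + √2*√94))/(-31725) = (14009 + (2820 + 2*√47))*(-1/31725) = (16829 + 2*√47)*(-1/31725) = -16829/31725 - 2*√47/31725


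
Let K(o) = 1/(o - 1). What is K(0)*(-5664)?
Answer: 5664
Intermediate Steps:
K(o) = 1/(-1 + o)
K(0)*(-5664) = -5664/(-1 + 0) = -5664/(-1) = -1*(-5664) = 5664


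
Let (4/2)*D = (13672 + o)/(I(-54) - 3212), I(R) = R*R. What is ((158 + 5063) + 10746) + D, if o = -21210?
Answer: 4730001/296 ≈ 15980.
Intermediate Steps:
I(R) = R²
D = 3769/296 (D = ((13672 - 21210)/((-54)² - 3212))/2 = (-7538/(2916 - 3212))/2 = (-7538/(-296))/2 = (-7538*(-1/296))/2 = (½)*(3769/148) = 3769/296 ≈ 12.733)
((158 + 5063) + 10746) + D = ((158 + 5063) + 10746) + 3769/296 = (5221 + 10746) + 3769/296 = 15967 + 3769/296 = 4730001/296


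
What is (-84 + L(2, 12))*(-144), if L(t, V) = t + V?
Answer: 10080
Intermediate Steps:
L(t, V) = V + t
(-84 + L(2, 12))*(-144) = (-84 + (12 + 2))*(-144) = (-84 + 14)*(-144) = -70*(-144) = 10080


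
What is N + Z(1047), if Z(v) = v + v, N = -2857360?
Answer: -2855266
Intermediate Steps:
Z(v) = 2*v
N + Z(1047) = -2857360 + 2*1047 = -2857360 + 2094 = -2855266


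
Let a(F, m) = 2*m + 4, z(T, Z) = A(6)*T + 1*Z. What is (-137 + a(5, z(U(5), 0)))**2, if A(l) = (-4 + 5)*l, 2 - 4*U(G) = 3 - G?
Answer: 14641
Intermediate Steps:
U(G) = -1/4 + G/4 (U(G) = 1/2 - (3 - G)/4 = 1/2 + (-3/4 + G/4) = -1/4 + G/4)
A(l) = l (A(l) = 1*l = l)
z(T, Z) = Z + 6*T (z(T, Z) = 6*T + 1*Z = 6*T + Z = Z + 6*T)
a(F, m) = 4 + 2*m
(-137 + a(5, z(U(5), 0)))**2 = (-137 + (4 + 2*(0 + 6*(-1/4 + (1/4)*5))))**2 = (-137 + (4 + 2*(0 + 6*(-1/4 + 5/4))))**2 = (-137 + (4 + 2*(0 + 6*1)))**2 = (-137 + (4 + 2*(0 + 6)))**2 = (-137 + (4 + 2*6))**2 = (-137 + (4 + 12))**2 = (-137 + 16)**2 = (-121)**2 = 14641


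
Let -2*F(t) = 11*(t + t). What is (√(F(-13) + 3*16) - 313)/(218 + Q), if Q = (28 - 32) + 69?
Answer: -313/283 + √191/283 ≈ -1.0572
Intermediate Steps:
F(t) = -11*t (F(t) = -11*(t + t)/2 = -11*2*t/2 = -11*t)
Q = 65 (Q = -4 + 69 = 65)
(√(F(-13) + 3*16) - 313)/(218 + Q) = (√(-11*(-13) + 3*16) - 313)/(218 + 65) = (√(143 + 48) - 313)/283 = (√191 - 313)*(1/283) = (-313 + √191)*(1/283) = -313/283 + √191/283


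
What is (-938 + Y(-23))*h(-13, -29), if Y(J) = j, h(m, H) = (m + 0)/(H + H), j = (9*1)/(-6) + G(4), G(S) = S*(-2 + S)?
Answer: -24219/116 ≈ -208.78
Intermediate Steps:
j = 13/2 (j = (9*1)/(-6) + 4*(-2 + 4) = 9*(-⅙) + 4*2 = -3/2 + 8 = 13/2 ≈ 6.5000)
h(m, H) = m/(2*H) (h(m, H) = m/((2*H)) = m*(1/(2*H)) = m/(2*H))
Y(J) = 13/2
(-938 + Y(-23))*h(-13, -29) = (-938 + 13/2)*((½)*(-13)/(-29)) = -1863*(-13)*(-1)/(4*29) = -1863/2*13/58 = -24219/116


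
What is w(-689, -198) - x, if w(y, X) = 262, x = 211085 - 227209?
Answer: 16386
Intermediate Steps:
x = -16124
w(-689, -198) - x = 262 - 1*(-16124) = 262 + 16124 = 16386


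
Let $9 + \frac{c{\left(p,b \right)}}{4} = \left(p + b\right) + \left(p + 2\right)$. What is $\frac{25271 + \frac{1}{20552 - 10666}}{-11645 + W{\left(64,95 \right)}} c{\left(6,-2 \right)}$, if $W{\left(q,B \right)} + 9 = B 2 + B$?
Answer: $- \frac{1498974642}{56196967} \approx -26.674$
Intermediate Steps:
$W{\left(q,B \right)} = -9 + 3 B$ ($W{\left(q,B \right)} = -9 + \left(B 2 + B\right) = -9 + \left(2 B + B\right) = -9 + 3 B$)
$c{\left(p,b \right)} = -28 + 4 b + 8 p$ ($c{\left(p,b \right)} = -36 + 4 \left(\left(p + b\right) + \left(p + 2\right)\right) = -36 + 4 \left(\left(b + p\right) + \left(2 + p\right)\right) = -36 + 4 \left(2 + b + 2 p\right) = -36 + \left(8 + 4 b + 8 p\right) = -28 + 4 b + 8 p$)
$\frac{25271 + \frac{1}{20552 - 10666}}{-11645 + W{\left(64,95 \right)}} c{\left(6,-2 \right)} = \frac{25271 + \frac{1}{20552 - 10666}}{-11645 + \left(-9 + 3 \cdot 95\right)} \left(-28 + 4 \left(-2\right) + 8 \cdot 6\right) = \frac{25271 + \frac{1}{9886}}{-11645 + \left(-9 + 285\right)} \left(-28 - 8 + 48\right) = \frac{25271 + \frac{1}{9886}}{-11645 + 276} \cdot 12 = \frac{249829107}{9886 \left(-11369\right)} 12 = \frac{249829107}{9886} \left(- \frac{1}{11369}\right) 12 = \left(- \frac{249829107}{112393934}\right) 12 = - \frac{1498974642}{56196967}$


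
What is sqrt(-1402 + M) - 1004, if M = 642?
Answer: -1004 + 2*I*sqrt(190) ≈ -1004.0 + 27.568*I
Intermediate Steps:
sqrt(-1402 + M) - 1004 = sqrt(-1402 + 642) - 1004 = sqrt(-760) - 1004 = 2*I*sqrt(190) - 1004 = -1004 + 2*I*sqrt(190)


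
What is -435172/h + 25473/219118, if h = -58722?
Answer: 48424921901/6433523598 ≈ 7.5270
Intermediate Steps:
-435172/h + 25473/219118 = -435172/(-58722) + 25473/219118 = -435172*(-1/58722) + 25473*(1/219118) = 217586/29361 + 25473/219118 = 48424921901/6433523598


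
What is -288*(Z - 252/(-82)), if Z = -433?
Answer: 5076576/41 ≈ 1.2382e+5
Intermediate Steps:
-288*(Z - 252/(-82)) = -288*(-433 - 252/(-82)) = -288*(-433 - 252*(-1/82)) = -288*(-433 + 126/41) = -288*(-17627/41) = 5076576/41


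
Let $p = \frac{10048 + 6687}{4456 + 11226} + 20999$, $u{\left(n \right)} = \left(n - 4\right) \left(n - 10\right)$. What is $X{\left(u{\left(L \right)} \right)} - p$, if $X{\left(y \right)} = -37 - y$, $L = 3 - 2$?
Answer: $- \frac{330326701}{15682} \approx -21064.0$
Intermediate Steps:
$L = 1$
$u{\left(n \right)} = \left(-10 + n\right) \left(-4 + n\right)$ ($u{\left(n \right)} = \left(-4 + n\right) \left(-10 + n\right) = \left(-10 + n\right) \left(-4 + n\right)$)
$p = \frac{329323053}{15682}$ ($p = \frac{16735}{15682} + 20999 = \frac{329323053}{15682} \approx 21000.0$)
$X{\left(u{\left(L \right)} \right)} - p = \left(-37 - \left(40 + 1^{2} - 14\right)\right) - \frac{329323053}{15682} = \left(-37 - \left(40 + 1 - 14\right)\right) - \frac{329323053}{15682} = \left(-37 - 27\right) - \frac{329323053}{15682} = -64 - \frac{329323053}{15682} = - \frac{330326701}{15682}$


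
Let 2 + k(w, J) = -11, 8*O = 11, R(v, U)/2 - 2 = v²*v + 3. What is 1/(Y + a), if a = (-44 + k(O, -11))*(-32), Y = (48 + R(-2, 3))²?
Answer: 1/3588 ≈ 0.00027871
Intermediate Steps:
R(v, U) = 10 + 2*v³ (R(v, U) = 4 + 2*(v²*v + 3) = 4 + 2*(v³ + 3) = 4 + 2*(3 + v³) = 4 + (6 + 2*v³) = 10 + 2*v³)
O = 11/8 (O = (⅛)*11 = 11/8 ≈ 1.3750)
k(w, J) = -13 (k(w, J) = -2 - 11 = -13)
Y = 1764 (Y = (48 + (10 + 2*(-2)³))² = (48 + (10 + 2*(-8)))² = (48 + (10 - 16))² = (48 - 6)² = 42² = 1764)
a = 1824 (a = (-44 - 13)*(-32) = -57*(-32) = 1824)
1/(Y + a) = 1/(1764 + 1824) = 1/3588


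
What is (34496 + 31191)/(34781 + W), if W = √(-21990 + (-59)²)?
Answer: 2284659547/1209736470 - 65687*I*√18509/1209736470 ≈ 1.8886 - 0.0073872*I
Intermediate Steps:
W = I*√18509 (W = √(-21990 + 3481) = √(-18509) = I*√18509 ≈ 136.05*I)
(34496 + 31191)/(34781 + W) = (34496 + 31191)/(34781 + I*√18509) = 65687/(34781 + I*√18509)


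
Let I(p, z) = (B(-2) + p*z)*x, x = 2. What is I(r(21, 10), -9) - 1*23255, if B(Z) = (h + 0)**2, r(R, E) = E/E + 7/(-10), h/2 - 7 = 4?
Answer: -111462/5 ≈ -22292.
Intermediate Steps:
h = 22 (h = 14 + 2*4 = 14 + 8 = 22)
r(R, E) = 3/10 (r(R, E) = 1 + 7*(-1/10) = 1 - 7/10 = 3/10)
B(Z) = 484 (B(Z) = (22 + 0)**2 = 22**2 = 484)
I(p, z) = 968 + 2*p*z (I(p, z) = (484 + p*z)*2 = 968 + 2*p*z)
I(r(21, 10), -9) - 1*23255 = (968 + 2*(3/10)*(-9)) - 1*23255 = (968 - 27/5) - 23255 = 4813/5 - 23255 = -111462/5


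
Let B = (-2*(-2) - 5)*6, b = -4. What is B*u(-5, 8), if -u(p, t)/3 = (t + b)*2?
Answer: 144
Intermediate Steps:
u(p, t) = 24 - 6*t (u(p, t) = -3*(t - 4)*2 = -3*(-4 + t)*2 = -3*(-8 + 2*t) = 24 - 6*t)
B = -6 (B = (4 - 5)*6 = -1*6 = -6)
B*u(-5, 8) = -6*(24 - 6*8) = -6*(24 - 48) = -6*(-24) = 144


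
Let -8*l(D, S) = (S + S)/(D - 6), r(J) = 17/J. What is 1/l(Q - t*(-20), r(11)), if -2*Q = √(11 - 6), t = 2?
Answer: -88 + 22*√5/17 ≈ -85.106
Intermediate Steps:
Q = -√5/2 (Q = -√(11 - 6)/2 = -√5/2 ≈ -1.1180)
l(D, S) = -S/(4*(-6 + D)) (l(D, S) = -(S + S)/(8*(D - 6)) = -2*S/(8*(-6 + D)) = -S/(4*(-6 + D)))
1/l(Q - t*(-20), r(11)) = 1/(-17/11/(-24 + 4*(-√5/2 - 2*(-20)))) = 1/(-17*(1/11)/(-24 + 4*(-√5/2 - 1*(-40)))) = 1/(-1*17/11/(-24 + 4*(-√5/2 + 40))) = 1/(-1*17/11/(-24 + 4*(40 - √5/2))) = 1/(-1*17/11/(-24 + (160 - 2*√5))) = 1/(-1*17/11/(136 - 2*√5)) = 1/(-17/(11*(136 - 2*√5))) = -88 + 22*√5/17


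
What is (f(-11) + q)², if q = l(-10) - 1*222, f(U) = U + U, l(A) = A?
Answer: 64516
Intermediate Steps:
f(U) = 2*U
q = -232 (q = -10 - 1*222 = -10 - 222 = -232)
(f(-11) + q)² = (2*(-11) - 232)² = (-22 - 232)² = (-254)² = 64516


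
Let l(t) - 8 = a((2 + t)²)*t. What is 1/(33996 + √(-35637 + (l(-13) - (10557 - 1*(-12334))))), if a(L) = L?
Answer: 11332/385262703 - I*√6677/385262703 ≈ 2.9414e-5 - 2.121e-7*I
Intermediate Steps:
l(t) = 8 + t*(2 + t)² (l(t) = 8 + (2 + t)²*t = 8 + t*(2 + t)²)
1/(33996 + √(-35637 + (l(-13) - (10557 - 1*(-12334))))) = 1/(33996 + √(-35637 + ((8 - 13*(2 - 13)²) - (10557 - 1*(-12334))))) = 1/(33996 + √(-35637 + ((8 - 13*(-11)²) - (10557 + 12334)))) = 1/(33996 + √(-35637 + ((8 - 13*121) - 1*22891))) = 1/(33996 + √(-35637 + ((8 - 1573) - 22891))) = 1/(33996 + √(-35637 + (-1565 - 22891))) = 1/(33996 + √(-35637 - 24456)) = 1/(33996 + √(-60093)) = 1/(33996 + 3*I*√6677)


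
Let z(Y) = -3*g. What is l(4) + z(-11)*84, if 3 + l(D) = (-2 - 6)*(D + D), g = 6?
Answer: -1579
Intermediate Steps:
z(Y) = -18 (z(Y) = -3*6 = -18)
l(D) = -3 - 16*D (l(D) = -3 + (-2 - 6)*(D + D) = -3 - 16*D)
l(4) + z(-11)*84 = (-3 - 16*4) - 18*84 = (-3 - 64) - 1512 = -67 - 1512 = -1579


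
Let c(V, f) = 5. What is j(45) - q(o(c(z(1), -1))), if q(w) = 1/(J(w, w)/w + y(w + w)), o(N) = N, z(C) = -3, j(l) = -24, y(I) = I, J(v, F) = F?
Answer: -265/11 ≈ -24.091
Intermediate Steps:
q(w) = 1/(1 + 2*w) (q(w) = 1/(w/w + (w + w)) = 1/(1 + 2*w))
j(45) - q(o(c(z(1), -1))) = -24 - 1/(1 + 2*5) = -24 - 1/(1 + 10) = -24 - 1/11 = -265/11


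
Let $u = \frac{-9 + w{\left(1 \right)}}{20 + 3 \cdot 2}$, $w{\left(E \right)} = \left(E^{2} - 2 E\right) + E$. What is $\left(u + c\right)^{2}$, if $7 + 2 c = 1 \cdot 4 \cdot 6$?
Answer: $\frac{11236}{169} \approx 66.485$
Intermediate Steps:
$c = \frac{17}{2}$ ($c = - \frac{7}{2} + \frac{1 \cdot 4 \cdot 6}{2} = - \frac{7}{2} + \frac{4 \cdot 6}{2} = - \frac{7}{2} + \frac{1}{2} \cdot 24 = - \frac{7}{2} + 12 = \frac{17}{2} \approx 8.5$)
$w{\left(E \right)} = E^{2} - E$
$u = - \frac{9}{26}$ ($u = \frac{-9 + 1 \left(-1 + 1\right)}{20 + 3 \cdot 2} = \frac{-9 + 1 \cdot 0}{20 + 6} = \frac{-9 + 0}{26} = \left(-9\right) \frac{1}{26} = - \frac{9}{26} \approx -0.34615$)
$\left(u + c\right)^{2} = \left(- \frac{9}{26} + \frac{17}{2}\right)^{2} = \left(\frac{106}{13}\right)^{2} = \frac{11236}{169}$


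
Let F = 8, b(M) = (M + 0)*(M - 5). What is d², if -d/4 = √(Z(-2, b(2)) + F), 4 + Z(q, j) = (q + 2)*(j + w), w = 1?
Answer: 64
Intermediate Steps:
b(M) = M*(-5 + M)
Z(q, j) = -4 + (1 + j)*(2 + q) (Z(q, j) = -4 + (q + 2)*(j + 1) = -4 + (2 + q)*(1 + j) = -4 + (1 + j)*(2 + q))
d = -8 (d = -4*√((-2 - 2 + 2*(2*(-5 + 2)) + (2*(-5 + 2))*(-2)) + 8) = -4*√((-2 - 2 + 2*(2*(-3)) + (2*(-3))*(-2)) + 8) = -4*√((-2 - 2 + 2*(-6) - 6*(-2)) + 8) = -4*√((-2 - 2 - 12 + 12) + 8) = -4*√(-4 + 8) = -4*√4 = -4*2 = -8)
d² = (-8)² = 64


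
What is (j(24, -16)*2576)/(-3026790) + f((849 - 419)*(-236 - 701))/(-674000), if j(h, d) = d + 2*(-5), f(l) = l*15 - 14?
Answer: 8816367107/980796375 ≈ 8.9890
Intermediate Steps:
f(l) = -14 + 15*l (f(l) = 15*l - 14 = -14 + 15*l)
j(h, d) = -10 + d (j(h, d) = d - 10 = -10 + d)
(j(24, -16)*2576)/(-3026790) + f((849 - 419)*(-236 - 701))/(-674000) = ((-10 - 16)*2576)/(-3026790) + (-14 + 15*((849 - 419)*(-236 - 701)))/(-674000) = -26*2576*(-1/3026790) + (-14 + 15*(430*(-937)))*(-1/674000) = -66976*(-1/3026790) + (-14 + 15*(-402910))*(-1/674000) = 2576/116415 + (-14 - 6043650)*(-1/674000) = 2576/116415 - 6043664*(-1/674000) = 2576/116415 + 377729/42125 = 8816367107/980796375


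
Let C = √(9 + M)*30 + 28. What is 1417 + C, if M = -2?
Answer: 1445 + 30*√7 ≈ 1524.4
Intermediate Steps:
C = 28 + 30*√7 (C = √(9 - 2)*30 + 28 = √7*30 + 28 = 30*√7 + 28 = 28 + 30*√7 ≈ 107.37)
1417 + C = 1417 + (28 + 30*√7) = 1445 + 30*√7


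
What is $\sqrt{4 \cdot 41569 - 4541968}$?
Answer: $6 i \sqrt{121547} \approx 2091.8 i$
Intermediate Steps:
$\sqrt{4 \cdot 41569 - 4541968} = \sqrt{166276 - 4541968} = \sqrt{-4375692} = 6 i \sqrt{121547}$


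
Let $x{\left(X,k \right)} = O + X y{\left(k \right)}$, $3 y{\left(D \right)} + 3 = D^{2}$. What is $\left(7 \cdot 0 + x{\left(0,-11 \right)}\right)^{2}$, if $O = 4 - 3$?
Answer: $1$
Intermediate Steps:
$y{\left(D \right)} = -1 + \frac{D^{2}}{3}$
$O = 1$
$x{\left(X,k \right)} = 1 + X \left(-1 + \frac{k^{2}}{3}\right)$
$\left(7 \cdot 0 + x{\left(0,-11 \right)}\right)^{2} = \left(7 \cdot 0 + \left(1 + \frac{1}{3} \cdot 0 \left(-3 + \left(-11\right)^{2}\right)\right)\right)^{2} = \left(0 + \left(1 + \frac{1}{3} \cdot 0 \left(-3 + 121\right)\right)\right)^{2} = \left(0 + \left(1 + \frac{1}{3} \cdot 0 \cdot 118\right)\right)^{2} = \left(0 + \left(1 + 0\right)\right)^{2} = \left(0 + 1\right)^{2} = 1^{2} = 1$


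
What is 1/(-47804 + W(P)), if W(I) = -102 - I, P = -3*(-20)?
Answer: -1/47966 ≈ -2.0848e-5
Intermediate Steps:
P = 60
1/(-47804 + W(P)) = 1/(-47804 + (-102 - 1*60)) = 1/(-47804 + (-102 - 60)) = 1/(-47804 - 162) = 1/(-47966) = -1/47966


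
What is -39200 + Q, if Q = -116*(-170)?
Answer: -19480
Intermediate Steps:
Q = 19720
-39200 + Q = -39200 + 19720 = -19480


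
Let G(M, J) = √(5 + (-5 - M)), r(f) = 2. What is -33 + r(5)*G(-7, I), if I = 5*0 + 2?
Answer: -33 + 2*√7 ≈ -27.708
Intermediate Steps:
I = 2 (I = 0 + 2 = 2)
G(M, J) = √(-M)
-33 + r(5)*G(-7, I) = -33 + 2*√(-1*(-7)) = -33 + 2*√7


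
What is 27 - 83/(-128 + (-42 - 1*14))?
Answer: 5051/184 ≈ 27.451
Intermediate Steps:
27 - 83/(-128 + (-42 - 1*14)) = 27 - 83/(-128 + (-42 - 14)) = 27 - 83/(-128 - 56) = 27 - 83/(-184) = 27 - 1/184*(-83) = 27 + 83/184 = 5051/184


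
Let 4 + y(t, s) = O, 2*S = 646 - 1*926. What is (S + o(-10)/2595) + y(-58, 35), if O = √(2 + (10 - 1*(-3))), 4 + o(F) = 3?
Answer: -373681/2595 + √15 ≈ -140.13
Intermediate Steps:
o(F) = -1 (o(F) = -4 + 3 = -1)
S = -140 (S = (646 - 1*926)/2 = (646 - 926)/2 = (½)*(-280) = -140)
O = √15 (O = √(2 + (10 + 3)) = √(2 + 13) = √15 ≈ 3.8730)
y(t, s) = -4 + √15
(S + o(-10)/2595) + y(-58, 35) = (-140 - 1/2595) + (-4 + √15) = -363301/2595 + (-4 + √15) = -373681/2595 + √15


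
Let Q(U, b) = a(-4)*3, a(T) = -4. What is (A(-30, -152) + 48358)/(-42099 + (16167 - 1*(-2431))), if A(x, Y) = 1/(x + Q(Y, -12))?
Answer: -2031035/987042 ≈ -2.0577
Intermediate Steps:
Q(U, b) = -12 (Q(U, b) = -4*3 = -12)
A(x, Y) = 1/(-12 + x) (A(x, Y) = 1/(x - 12) = 1/(-12 + x))
(A(-30, -152) + 48358)/(-42099 + (16167 - 1*(-2431))) = (1/(-12 - 30) + 48358)/(-42099 + (16167 - 1*(-2431))) = (1/(-42) + 48358)/(-42099 + (16167 + 2431)) = (-1/42 + 48358)/(-42099 + 18598) = (2031035/42)/(-23501) = (2031035/42)*(-1/23501) = -2031035/987042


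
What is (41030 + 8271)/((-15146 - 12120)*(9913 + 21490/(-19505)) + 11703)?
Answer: -192323201/1054230091387 ≈ -0.00018243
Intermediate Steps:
(41030 + 8271)/((-15146 - 12120)*(9913 + 21490/(-19505)) + 11703) = 49301/(-27266*(9913 + 21490*(-1/19505)) + 11703) = 49301/(-27266*(9913 - 4298/3901) + 11703) = 49301/(-27266*38666315/3901 + 11703) = 49301/(-1054275744790/3901 + 11703) = 49301/(-1054230091387/3901) = 49301*(-3901/1054230091387) = -192323201/1054230091387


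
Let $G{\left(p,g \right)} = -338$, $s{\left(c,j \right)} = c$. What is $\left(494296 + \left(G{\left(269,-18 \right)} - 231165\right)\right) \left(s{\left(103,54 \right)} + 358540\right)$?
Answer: $94248869899$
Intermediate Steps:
$\left(494296 + \left(G{\left(269,-18 \right)} - 231165\right)\right) \left(s{\left(103,54 \right)} + 358540\right) = \left(494296 - 231503\right) \left(103 + 358540\right) = \left(494296 - 231503\right) 358643 = 262793 \cdot 358643 = 94248869899$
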